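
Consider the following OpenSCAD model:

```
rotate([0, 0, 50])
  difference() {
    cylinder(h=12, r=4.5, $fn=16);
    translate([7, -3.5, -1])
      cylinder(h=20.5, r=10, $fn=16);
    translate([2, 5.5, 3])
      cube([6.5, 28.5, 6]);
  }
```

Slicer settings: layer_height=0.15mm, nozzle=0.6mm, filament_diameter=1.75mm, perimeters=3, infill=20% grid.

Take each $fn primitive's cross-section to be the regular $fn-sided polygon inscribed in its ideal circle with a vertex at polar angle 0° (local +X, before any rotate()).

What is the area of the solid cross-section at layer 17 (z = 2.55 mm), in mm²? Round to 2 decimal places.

At z = 2.55 mm: the cylinder: section is a regular 16-gon, circumradius r=4.5 (area = (16/2)·4.500²·sin(360°/16) = 61.99 mm²); the r=10 cylinder at (7, -3.5) contributes a regular 16-gon of circumradius 10 (area = (16/2)·10.000²·sin(360°/16) = 306.15 mm²); the cube at (2, 5.5) does not reach this height (z outside [3, 9]); Subtracting the remaining from the first: starting from the r=4.5 cylinder (61.99 mm²), the r=10 cylinder at (7, -3.5) partially overlaps it — only the 46.05 mm² overlap (of its 306.15 mm²) is removed, clipping the outline — area = 15.95 mm²; (whole slice rotated 50° about Z — lengths, areas and connectivity unchanged). Overall, the cross-section is a single solid region. Net area = 15.95 mm².

15.95 mm²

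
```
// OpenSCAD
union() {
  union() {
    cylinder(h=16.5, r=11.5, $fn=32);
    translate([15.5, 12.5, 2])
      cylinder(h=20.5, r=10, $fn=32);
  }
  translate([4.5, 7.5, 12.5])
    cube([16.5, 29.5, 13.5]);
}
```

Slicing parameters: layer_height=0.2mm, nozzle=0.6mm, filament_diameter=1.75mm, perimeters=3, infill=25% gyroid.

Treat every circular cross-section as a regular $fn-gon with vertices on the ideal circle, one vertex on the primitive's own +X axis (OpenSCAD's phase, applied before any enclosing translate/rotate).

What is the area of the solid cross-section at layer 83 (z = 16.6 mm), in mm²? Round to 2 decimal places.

At z = 16.6 mm: the cylinder is absent (z outside [0, 16.5]); the cylinder at (15.5, 12.5): section is a regular 32-gon, circumradius r=10 (area = (32/2)·10.000²·sin(360°/32) = 312.14 mm²); Merging all regions: only the r=10 cylinder at (15.5, 12.5) is present, so the union is just that shape — area = 312.14 mm²; the cube at (4.5, 7.5) (footprint 16.5×29.5) is included at this height (area 486.75 mm²); Combining (union): the regions partially overlap — summed areas 798.89 mm² minus the doubly-counted overlap 205.09 mm² gives 593.80 mm² — area = 593.80 mm². Overall, the cross-section is a single solid region. Net area = 593.80 mm².

593.80 mm²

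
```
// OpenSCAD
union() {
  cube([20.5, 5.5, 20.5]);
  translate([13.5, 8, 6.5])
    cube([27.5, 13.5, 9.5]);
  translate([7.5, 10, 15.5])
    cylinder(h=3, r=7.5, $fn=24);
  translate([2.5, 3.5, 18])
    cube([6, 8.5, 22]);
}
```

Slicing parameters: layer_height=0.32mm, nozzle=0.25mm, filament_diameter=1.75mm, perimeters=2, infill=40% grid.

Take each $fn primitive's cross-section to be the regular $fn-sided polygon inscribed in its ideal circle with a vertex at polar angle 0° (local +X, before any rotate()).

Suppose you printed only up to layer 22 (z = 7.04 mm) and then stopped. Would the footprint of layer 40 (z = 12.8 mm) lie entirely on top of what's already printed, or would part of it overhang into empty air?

Compare the two slices. At z = 7.04: the cube (footprint 20.5×5.5) is included at this height (area 112.75 mm²); the cube at (13.5, 8) is present — its section is the full 27.5×13.5 rectangle (area 371.25 mm²); the cylinder at (7.5, 10) is not intersected at this z (z outside [15.5, 18.5]); the cube at (2.5, 3.5) is not intersected at this z (z outside [18, 40]); Taking the union: the 2 present regions are separate (no shared area or edge), so areas and boundary lengths simply add and each stays a separate island — area = 484.00 mm². At z = 12.8: the cube is present — its section is the full 20.5×5.5 rectangle (area 112.75 mm²); the 27.5×13.5 cube at (13.5, 8) contributes its full rectangle (area 371.25 mm²); the cylinder at (7.5, 10) is not intersected at this z (z outside [15.5, 18.5]); the cube at (2.5, 3.5) does not reach this height (z outside [18, 40]); Merging all regions: the 2 present regions are separate (no shared area or edge), so areas and boundary lengths simply add and each stays a separate island — area = 484.00 mm². Checking containment: the cross-section at z = 12.8 is a subset of the cross-section at z = 7.04.

entirely on top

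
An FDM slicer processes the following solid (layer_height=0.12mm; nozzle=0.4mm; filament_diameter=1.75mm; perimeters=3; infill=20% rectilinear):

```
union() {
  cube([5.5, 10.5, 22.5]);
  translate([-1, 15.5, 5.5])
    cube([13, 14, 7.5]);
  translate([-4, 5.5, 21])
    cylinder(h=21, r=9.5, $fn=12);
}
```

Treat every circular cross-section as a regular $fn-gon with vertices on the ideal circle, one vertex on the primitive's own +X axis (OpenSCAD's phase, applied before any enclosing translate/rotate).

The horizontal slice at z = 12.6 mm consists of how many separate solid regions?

2

At z = 12.6 mm: the cube (footprint 5.5×10.5) is included at this height; the cube at (-1, 15.5) (footprint 13×14) is included at this height; the cylinder at (-4, 5.5) is not intersected at this z (z outside [21, 42]); Combining (union): the 2 present regions are separate (no shared area or edge), so areas and boundary lengths simply add and each stays a separate island — 2 connected regions. The result has 2 disconnected regions.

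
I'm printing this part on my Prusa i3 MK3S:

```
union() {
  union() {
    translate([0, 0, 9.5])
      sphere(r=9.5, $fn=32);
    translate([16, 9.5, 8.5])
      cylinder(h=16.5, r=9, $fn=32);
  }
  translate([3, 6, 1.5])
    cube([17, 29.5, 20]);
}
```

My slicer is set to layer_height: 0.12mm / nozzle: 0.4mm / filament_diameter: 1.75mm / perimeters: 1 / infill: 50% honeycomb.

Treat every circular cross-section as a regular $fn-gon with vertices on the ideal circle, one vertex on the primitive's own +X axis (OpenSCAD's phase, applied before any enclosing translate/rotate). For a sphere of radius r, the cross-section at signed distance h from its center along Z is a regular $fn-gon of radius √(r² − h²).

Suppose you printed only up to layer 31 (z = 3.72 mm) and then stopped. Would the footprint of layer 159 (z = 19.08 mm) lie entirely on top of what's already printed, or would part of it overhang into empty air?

part overhangs

Compare the two slices. At z = 3.72: the r=9.5 sphere contributes a regular 32-gon of circumradius √(9.5²−5.78²) = 7.539 (area = (32/2)·7.539²·sin(360°/32) = 177.43 mm²); the cylinder at (16, 9.5) is not intersected at this z (z outside [8.5, 25]); Taking the union: only the r=9.5 sphere is present, so the union is just that shape — area = 177.43 mm²; the cube at (3, 6) (footprint 17×29.5) is included at this height (area 501.50 mm²); Merging all regions: the regions partially overlap — summed areas 678.93 mm² minus the doubly-counted overlap 0.74 mm² gives 678.19 mm² — area = 678.19 mm². At z = 19.08: the sphere is absent (|z−center|=9.580 > r=9.5); the cylinder at (16, 9.5): section is a regular 32-gon, circumradius r=9 (area = (32/2)·9.000²·sin(360°/32) = 252.84 mm²); Merging all regions: only the r=9 cylinder at (16, 9.5) is present, so the union is just that shape — area = 252.84 mm²; the cube at (3, 6) (footprint 17×29.5) is included at this height (area 501.50 mm²); Taking the union: the regions partially overlap — summed areas 754.34 mm² minus the doubly-counted overlap 142.45 mm² gives 611.88 mm² — area = 611.88 mm². Checking containment: at z = 19.08 the cross-section extends beyond the z = 3.72 cross-section by about 110.38 mm².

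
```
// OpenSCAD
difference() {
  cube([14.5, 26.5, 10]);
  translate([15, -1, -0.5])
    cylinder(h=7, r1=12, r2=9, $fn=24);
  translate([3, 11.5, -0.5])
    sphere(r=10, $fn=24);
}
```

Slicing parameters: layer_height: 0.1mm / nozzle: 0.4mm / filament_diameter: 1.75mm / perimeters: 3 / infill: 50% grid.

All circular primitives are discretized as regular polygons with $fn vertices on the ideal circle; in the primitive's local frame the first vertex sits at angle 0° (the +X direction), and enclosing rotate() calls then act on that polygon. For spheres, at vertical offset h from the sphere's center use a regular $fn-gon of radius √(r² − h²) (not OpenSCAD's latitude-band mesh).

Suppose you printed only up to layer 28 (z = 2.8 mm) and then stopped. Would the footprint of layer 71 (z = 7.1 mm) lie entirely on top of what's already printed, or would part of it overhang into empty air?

part overhangs

Compare the two slices. At z = 2.8: the cube is present — its section is the full 14.5×26.5 rectangle (area 384.25 mm²); the cone at (15, -1) (r1=12→r2=9) has section circumradius 10.586 here — a regular 24-gon (area = (24/2)·10.586²·sin(360°/24) = 348.03 mm²); the r=10 sphere at (3, 11.5) slices to a regular 24-gon of circumradius 9.440 (√(r²−h²) with h=3.3 from center) (area = (24/2)·9.440²·sin(360°/24) = 276.76 mm²); After the difference (first − rest): starting from the 14.5×26.5 cube (384.25 mm²), the cone at (15, -1) partially overlaps it — only the 71.71 mm² overlap (of its 348.03 mm²) is removed, clipping the outline; the r=10 sphere at (3, 11.5) partially overlaps it — only the 176.66 mm² overlap (of its 276.76 mm²) is removed, clipping the outline — area = 135.88 mm². At z = 7.1: the 14.5×26.5 cube contributes its full rectangle (area 384.25 mm²); the cone at (15, -1) is not intersected at this z (z outside [-0.5, 6.5]); the r=10 sphere at (3, 11.5) contributes a regular 24-gon of circumradius √(10²−7.6²) = 6.499 (area = (24/2)·6.499²·sin(360°/24) = 131.19 mm²); Taking the first minus the rest: starting from the 14.5×26.5 cube (384.25 mm²), the r=10 sphere at (3, 11.5) partially overlaps it — only the 102.91 mm² overlap (of its 131.19 mm²) is removed, clipping the outline — area = 281.34 mm². Checking containment: at z = 7.1 the cross-section extends beyond the z = 2.8 cross-section by about 145.46 mm².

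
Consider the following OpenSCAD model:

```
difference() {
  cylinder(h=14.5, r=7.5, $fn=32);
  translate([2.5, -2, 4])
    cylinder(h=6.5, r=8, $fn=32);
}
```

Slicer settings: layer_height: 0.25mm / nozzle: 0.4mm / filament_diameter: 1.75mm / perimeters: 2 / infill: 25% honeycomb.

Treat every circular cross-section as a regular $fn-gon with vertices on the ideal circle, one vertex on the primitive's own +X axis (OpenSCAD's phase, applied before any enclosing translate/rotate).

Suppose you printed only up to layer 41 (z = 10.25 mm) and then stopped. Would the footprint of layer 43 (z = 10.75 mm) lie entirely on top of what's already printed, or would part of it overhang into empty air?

part overhangs

Compare the two slices. At z = 10.25: the r=7.5 cylinder contributes a regular 32-gon of circumradius 7.5 (area = (32/2)·7.500²·sin(360°/32) = 175.58 mm²); the cylinder at (2.5, -2): section is a regular 32-gon, circumradius r=8 (area = (32/2)·8.000²·sin(360°/32) = 199.77 mm²); After the difference (first − rest): starting from the r=7.5 cylinder (175.58 mm²), the r=8 cylinder at (2.5, -2) partially overlaps it — only the 137.96 mm² overlap (of its 199.77 mm²) is removed, clipping the outline — area = 37.63 mm². At z = 10.75: the cylinder: section is a regular 32-gon, circumradius r=7.5 (area = (32/2)·7.500²·sin(360°/32) = 175.58 mm²); the cylinder at (2.5, -2) is absent (z outside [4, 10.5]); After the difference (first − rest): none of the subtracted shapes is present at this height, so the r=7.5 cylinder is unchanged — area = 175.58 mm². Checking containment: at z = 10.75 the cross-section extends beyond the z = 10.25 cross-section by about 137.96 mm².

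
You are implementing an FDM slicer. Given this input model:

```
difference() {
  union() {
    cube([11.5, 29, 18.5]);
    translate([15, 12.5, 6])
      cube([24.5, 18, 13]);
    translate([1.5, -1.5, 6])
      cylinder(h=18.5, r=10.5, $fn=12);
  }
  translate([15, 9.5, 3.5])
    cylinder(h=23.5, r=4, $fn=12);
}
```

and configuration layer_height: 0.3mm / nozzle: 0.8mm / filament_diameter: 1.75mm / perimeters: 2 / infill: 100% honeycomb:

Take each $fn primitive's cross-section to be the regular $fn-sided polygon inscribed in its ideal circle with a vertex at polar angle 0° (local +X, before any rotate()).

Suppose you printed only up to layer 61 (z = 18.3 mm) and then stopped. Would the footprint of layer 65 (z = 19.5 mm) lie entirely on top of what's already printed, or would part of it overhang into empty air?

entirely on top

Compare the two slices. At z = 18.3: the cube is present — its section is the full 11.5×29 rectangle (area 333.50 mm²); the cube at (15, 12.5) (footprint 24.5×18) is included at this height (area 441.00 mm²); the r=10.5 cylinder at (1.5, -1.5) gives a regular 12-gon of circumradius 10.5 (constant along its height) (area = (12/2)·10.500²·sin(360°/12) = 330.75 mm²); Merging all regions: the regions partially overlap — summed areas 1105.25 mm² minus the doubly-counted overlap 80.42 mm² gives 1024.83 mm² — area = 1024.83 mm²; the cylinder at (15, 9.5): section is a regular 12-gon, circumradius r=4 (area = (12/2)·4.000²·sin(360°/12) = 48.00 mm²); Taking the first minus the rest: starting from the result so far (1024.83 mm²), the r=4 cylinder at (15, 9.5) partially overlaps it — only the 2.50 mm² overlap (of its 48.00 mm²) is removed, clipping the outline — area = 1022.33 mm². At z = 19.5: the cube is not intersected at this z (z outside [0, 18.5]); the cube at (15, 12.5) is not intersected at this z (z outside [6, 19]); the r=10.5 cylinder at (1.5, -1.5) contributes a regular 12-gon of circumradius 10.5 (area = (12/2)·10.500²·sin(360°/12) = 330.75 mm²); Taking the union: only the r=10.5 cylinder at (1.5, -1.5) is present, so the union is just that shape — area = 330.75 mm²; the r=4 cylinder at (15, 9.5) gives a regular 12-gon of circumradius 4 (constant along its height) (area = (12/2)·4.000²·sin(360°/12) = 48.00 mm²); Subtracting the remaining from the first: starting from the result so far (330.75 mm²), the r=4 cylinder at (15, 9.5) misses the remaining region (no effect) — area = 330.75 mm². Checking containment: the cross-section at z = 19.5 is a subset of the cross-section at z = 18.3.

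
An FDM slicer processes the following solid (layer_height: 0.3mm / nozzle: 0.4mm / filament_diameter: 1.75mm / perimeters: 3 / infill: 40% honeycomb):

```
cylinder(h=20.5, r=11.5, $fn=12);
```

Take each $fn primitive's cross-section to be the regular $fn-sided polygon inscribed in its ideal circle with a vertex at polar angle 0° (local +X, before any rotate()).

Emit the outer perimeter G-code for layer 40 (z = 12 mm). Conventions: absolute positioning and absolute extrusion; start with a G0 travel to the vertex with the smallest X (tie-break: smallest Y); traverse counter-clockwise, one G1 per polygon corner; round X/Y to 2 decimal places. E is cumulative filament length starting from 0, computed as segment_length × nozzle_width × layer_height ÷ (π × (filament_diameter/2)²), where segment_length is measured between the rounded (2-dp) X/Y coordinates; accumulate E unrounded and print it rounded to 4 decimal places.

At z = 12 mm: the r=11.5 cylinder contributes a regular 12-gon of circumradius 11.5. The outline is a single polygon with 12 vertices. Extrusion per mm of travel: 0.4 × 0.3 / (π × 0.875²) = 0.049890. Accumulating E over each segment gives final E = 3.5640.

G0 X-11.50 Y0.00 Z12.00
G1 X-9.96 Y-5.75 E0.2970
G1 X-5.75 Y-9.96 E0.5940
G1 X0.00 Y-11.50 E0.8910
G1 X5.75 Y-9.96 E1.1880
G1 X9.96 Y-5.75 E1.4850
G1 X11.50 Y0.00 E1.7820
G1 X9.96 Y5.75 E2.0790
G1 X5.75 Y9.96 E2.3760
G1 X0.00 Y11.50 E2.6730
G1 X-5.75 Y9.96 E2.9700
G1 X-9.96 Y5.75 E3.2670
G1 X-11.50 Y0.00 E3.5640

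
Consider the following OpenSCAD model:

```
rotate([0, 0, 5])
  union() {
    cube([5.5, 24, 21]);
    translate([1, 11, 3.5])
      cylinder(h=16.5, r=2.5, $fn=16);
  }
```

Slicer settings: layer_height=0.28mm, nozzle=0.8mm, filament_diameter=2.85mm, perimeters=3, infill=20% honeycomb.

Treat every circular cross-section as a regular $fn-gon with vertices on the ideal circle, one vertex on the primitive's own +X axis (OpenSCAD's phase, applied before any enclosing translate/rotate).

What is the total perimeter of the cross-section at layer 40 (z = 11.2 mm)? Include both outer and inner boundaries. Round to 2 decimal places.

At z = 11.2 mm: the cube is present — its section is the full 5.5×24 rectangle (perimeter 59.00 mm); the cylinder at (1, 11): section is a regular 16-gon, circumradius r=2.5 (perimeter = 2·16·2.500·sin(180°/16) = 15.61 mm); Taking the union: the regions partially overlap (shared area 14.37 mm²), so the edge portions inside another operand are dropped and the merged outline is re-measured after clipping — boundary = 60.19 mm; (whole slice rotated 5° about Z — lengths, areas and connectivity unchanged). Overall, the cross-section is a single solid region. Total boundary length (outer) = 60.19 mm.

60.19 mm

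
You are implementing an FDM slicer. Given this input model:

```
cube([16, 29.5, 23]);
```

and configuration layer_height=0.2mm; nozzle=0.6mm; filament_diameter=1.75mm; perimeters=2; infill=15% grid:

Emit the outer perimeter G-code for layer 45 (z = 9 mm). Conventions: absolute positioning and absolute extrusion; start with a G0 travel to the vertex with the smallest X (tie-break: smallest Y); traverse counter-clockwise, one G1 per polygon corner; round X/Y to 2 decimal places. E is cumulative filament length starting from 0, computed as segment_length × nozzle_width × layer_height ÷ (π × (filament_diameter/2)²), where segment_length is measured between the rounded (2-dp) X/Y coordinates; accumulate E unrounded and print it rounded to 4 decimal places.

G0 X0.00 Y0.00 Z9.00
G1 X16.00 Y0.00 E0.7982
G1 X16.00 Y29.50 E2.2700
G1 X0.00 Y29.50 E3.0682
G1 X0.00 Y0.00 E4.5400

At z = 9 mm: the cube (footprint 16×29.5) is included at this height. The outline is a single polygon with 4 vertices. Extrusion per mm of travel: 0.6 × 0.2 / (π × 0.875²) = 0.049890. Accumulating E over each segment gives final E = 4.5400.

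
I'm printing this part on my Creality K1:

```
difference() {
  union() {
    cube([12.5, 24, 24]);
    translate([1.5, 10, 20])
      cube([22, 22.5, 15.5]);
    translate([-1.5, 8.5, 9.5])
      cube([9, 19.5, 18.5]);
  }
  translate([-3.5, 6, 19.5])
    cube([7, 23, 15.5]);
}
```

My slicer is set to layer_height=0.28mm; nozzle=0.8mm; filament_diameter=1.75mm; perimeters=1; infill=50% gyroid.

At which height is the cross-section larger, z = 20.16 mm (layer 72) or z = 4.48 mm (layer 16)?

layer 72 (z = 20.16 mm)

Layer 72 (z = 20.16): the 12.5×24 cube contributes its full rectangle (area 300.00 mm²); the cube at (1.5, 10) is present — its section is the full 22×22.5 rectangle (area 495.00 mm²); the cube at (-1.5, 8.5) is present — its section is the full 9×19.5 rectangle (area 175.50 mm²); Combining (union): the regions partially overlap — summed areas 970.50 mm² minus the doubly-counted overlap 294.25 mm² gives 676.25 mm² — area = 676.25 mm²; the 7×23 cube at (-3.5, 6) contributes its full rectangle (area 161.00 mm²); Taking the first minus the rest: starting from that combined region (676.25 mm²), the 7×23 cube at (-3.5, 6) partially overlaps it — only the 108.25 mm² overlap (of its 161.00 mm²) is removed, clipping the outline — area = 568.00 mm². So its area = 568.00 mm². Layer 16 (z = 4.48): the cube (footprint 12.5×24) is included at this height (area 300.00 mm²); the cube at (1.5, 10) is not intersected at this z (z outside [20, 35.5]); the cube at (-1.5, 8.5) is not intersected at this z (z outside [9.5, 28]); Combining (union): only the 12.5×24 cube is present, so the union is just that shape — area = 300.00 mm²; the cube at (-3.5, 6) is absent (z outside [19.5, 35]); Subtracting the remaining from the first: none of the subtracted shapes is present at this height, so that combined region is unchanged — area = 300.00 mm². So its area = 300.00 mm². Layer 72 is larger (568.00 vs 300.00 mm²).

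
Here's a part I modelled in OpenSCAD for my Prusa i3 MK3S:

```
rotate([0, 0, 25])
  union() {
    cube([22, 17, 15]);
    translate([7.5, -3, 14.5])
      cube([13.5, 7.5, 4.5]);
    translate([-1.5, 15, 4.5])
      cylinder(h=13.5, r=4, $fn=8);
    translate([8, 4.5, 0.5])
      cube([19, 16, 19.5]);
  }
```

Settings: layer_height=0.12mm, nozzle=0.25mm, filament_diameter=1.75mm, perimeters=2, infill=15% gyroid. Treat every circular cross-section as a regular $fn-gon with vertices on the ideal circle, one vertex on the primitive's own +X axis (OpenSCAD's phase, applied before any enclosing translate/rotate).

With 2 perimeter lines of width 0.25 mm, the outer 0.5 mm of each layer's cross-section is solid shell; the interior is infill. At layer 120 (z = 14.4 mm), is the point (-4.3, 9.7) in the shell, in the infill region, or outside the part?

shell

At z = 14.4 mm: the 22×17 cube contributes its full rectangle; the cube at (7.5, -3) is not intersected at this z (z outside [14.5, 19]); the r=4 cylinder at (-1.5, 15) contributes a regular 8-gon of circumradius 4; the 19×16 cube at (8, 4.5) contributes its full rectangle; Merging all regions: the regions partially overlap (shared area 184.95 mm²), so overlapping operands fuse into one piece — 1 connected region; (whole slice rotated 25° about Z — lengths, areas and connectivity unchanged). Overall, the cross-section is a single solid region. Undo the 25° rotation: the query point maps to (0.202, 10.608) in the un-rotated model frame. The nearest boundary edge runs (0.00, 0.00)→(0.00, 11.62); distance from the point to it = 0.20 mm. The point is inside the cross-section, 0.20 mm from the nearest boundary — within the 0.5 mm shell band (2 × 0.25).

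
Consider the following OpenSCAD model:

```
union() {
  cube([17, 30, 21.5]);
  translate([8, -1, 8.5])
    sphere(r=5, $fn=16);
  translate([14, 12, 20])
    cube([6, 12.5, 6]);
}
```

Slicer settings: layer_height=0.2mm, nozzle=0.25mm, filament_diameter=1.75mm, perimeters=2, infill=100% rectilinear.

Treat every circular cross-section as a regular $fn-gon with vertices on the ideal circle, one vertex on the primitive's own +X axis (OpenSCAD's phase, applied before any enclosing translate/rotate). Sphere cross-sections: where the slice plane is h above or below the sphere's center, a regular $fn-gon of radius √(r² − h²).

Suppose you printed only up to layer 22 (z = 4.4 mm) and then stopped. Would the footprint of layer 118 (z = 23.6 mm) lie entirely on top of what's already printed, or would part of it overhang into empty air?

part overhangs

Compare the two slices. At z = 4.4: the cube is present — its section is the full 17×30 rectangle (area 510.00 mm²); the r=5 sphere at (8, -1) contributes a regular 16-gon of circumradius √(5²−4.1²) = 2.862 (area = (16/2)·2.862²·sin(360°/16) = 25.07 mm²); the cube at (14, 12) does not reach this height (z outside [20, 26]); Merging all regions: the regions partially overlap — summed areas 535.07 mm² minus the doubly-counted overlap 7.01 mm² gives 528.06 mm² — area = 528.06 mm². At z = 23.6: the cube is not intersected at this z (z outside [0, 21.5]); the sphere at (8, -1) is absent (|z−center|=15.100 > r=5); the 6×12.5 cube at (14, 12) contributes its full rectangle (area 75.00 mm²); Combining (union): only the 6×12.5 cube at (14, 12) is present, so the union is just that shape — area = 75.00 mm². Checking containment: at z = 23.6 the cross-section extends beyond the z = 4.4 cross-section by about 37.50 mm².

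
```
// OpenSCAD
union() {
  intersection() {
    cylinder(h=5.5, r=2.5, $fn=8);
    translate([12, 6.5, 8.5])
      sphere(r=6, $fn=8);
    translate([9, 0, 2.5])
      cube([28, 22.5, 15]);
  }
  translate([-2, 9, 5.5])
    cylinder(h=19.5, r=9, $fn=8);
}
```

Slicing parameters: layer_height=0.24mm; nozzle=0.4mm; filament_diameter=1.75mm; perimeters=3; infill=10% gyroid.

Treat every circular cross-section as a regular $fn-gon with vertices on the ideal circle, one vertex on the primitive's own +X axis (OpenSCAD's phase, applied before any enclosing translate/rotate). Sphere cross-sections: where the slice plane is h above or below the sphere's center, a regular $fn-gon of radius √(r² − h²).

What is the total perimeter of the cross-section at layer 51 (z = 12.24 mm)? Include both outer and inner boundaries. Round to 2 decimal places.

At z = 12.24 mm: the cylinder is not intersected at this z (z outside [0, 5.5]); the r=6 sphere at (12, 6.5) contributes a regular 8-gon of circumradius √(6²−3.74²) = 4.692 (perimeter = 2·8·4.692·sin(180°/8) = 28.73 mm); the cube at (9, 0) (footprint 28×22.5) is included at this height (perimeter 101.00 mm); After intersecting: at least one operand is absent at this height, so nothing remains; the r=9 cylinder at (-2, 9) gives a regular 8-gon of circumradius 9 (constant along its height) (perimeter = 2·8·9.000·sin(180°/8) = 55.11 mm); Taking the union: only the r=9 cylinder at (-2, 9) is present, so the union is just that shape — boundary = 55.11 mm. Overall, the cross-section is a single solid region. Total boundary length (outer) = 55.11 mm.

55.11 mm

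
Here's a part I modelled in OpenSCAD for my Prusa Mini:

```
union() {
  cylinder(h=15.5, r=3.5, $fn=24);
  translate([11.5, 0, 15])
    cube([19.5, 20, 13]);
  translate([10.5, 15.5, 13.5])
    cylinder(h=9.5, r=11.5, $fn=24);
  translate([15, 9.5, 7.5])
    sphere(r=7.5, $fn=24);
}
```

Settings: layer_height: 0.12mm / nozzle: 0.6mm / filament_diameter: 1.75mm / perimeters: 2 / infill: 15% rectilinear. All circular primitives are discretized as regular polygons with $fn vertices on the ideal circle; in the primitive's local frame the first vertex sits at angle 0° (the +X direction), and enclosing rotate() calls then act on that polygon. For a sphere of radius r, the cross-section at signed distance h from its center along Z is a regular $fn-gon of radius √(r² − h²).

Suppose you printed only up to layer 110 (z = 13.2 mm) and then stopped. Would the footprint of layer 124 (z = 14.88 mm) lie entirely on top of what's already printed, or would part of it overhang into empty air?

part overhangs

Compare the two slices. At z = 13.2: the r=3.5 cylinder contributes a regular 24-gon of circumradius 3.5 (area = (24/2)·3.500²·sin(360°/24) = 38.05 mm²); the cube at (11.5, 0) does not reach this height (z outside [15, 28]); the cylinder at (10.5, 15.5) is not intersected at this z (z outside [13.5, 23]); the r=7.5 sphere at (15, 9.5) contributes a regular 24-gon of circumradius √(7.5²−5.7²) = 4.874 (area = (24/2)·4.874²·sin(360°/24) = 73.79 mm²); Taking the union: the 2 present regions are separate (no shared area or edge), so areas and boundary lengths simply add and each stays a separate island — area = 111.84 mm². At z = 14.88: the cylinder: section is a regular 24-gon, circumradius r=3.5 (area = (24/2)·3.500²·sin(360°/24) = 38.05 mm²); the cube at (11.5, 0) is not intersected at this z (z outside [15, 28]); the cylinder at (10.5, 15.5): section is a regular 24-gon, circumradius r=11.5 (area = (24/2)·11.500²·sin(360°/24) = 410.75 mm²); the r=7.5 sphere at (15, 9.5) contributes a regular 24-gon of circumradius √(7.5²−7.38²) = 1.336 (area = (24/2)·1.336²·sin(360°/24) = 5.55 mm²); Combining (union): the regions partially overlap — summed areas 454.34 mm² minus the doubly-counted overlap 5.55 mm² gives 448.79 mm² — area = 448.79 mm². Checking containment: at z = 14.88 the cross-section extends beyond the z = 13.2 cross-section by about 341.40 mm².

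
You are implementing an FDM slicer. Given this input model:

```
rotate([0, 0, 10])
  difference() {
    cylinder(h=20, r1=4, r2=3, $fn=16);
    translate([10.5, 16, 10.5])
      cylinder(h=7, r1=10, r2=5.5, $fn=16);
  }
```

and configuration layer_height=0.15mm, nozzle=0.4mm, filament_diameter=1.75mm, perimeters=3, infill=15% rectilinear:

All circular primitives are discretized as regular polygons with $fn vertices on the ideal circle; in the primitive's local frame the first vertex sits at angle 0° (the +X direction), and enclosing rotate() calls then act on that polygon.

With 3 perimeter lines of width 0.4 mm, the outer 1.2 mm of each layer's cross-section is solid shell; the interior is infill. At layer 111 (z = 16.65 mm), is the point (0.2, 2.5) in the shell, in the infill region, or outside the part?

At z = 16.65 mm: the cone (r1=4→r2=3) has section circumradius 3.167 here — a regular 16-gon; the cone at (10.5, 16): at t=0.879 of its height the radius interpolates to r₁+(r₂−r₁)t = 6.046, giving a regular 16-gon of that circumradius; Taking the first minus the rest: starting from the cone, the cone at (10.5, 16) misses the remaining region (no effect) — 1 connected region; (whole slice rotated 10° about Z — lengths, areas and connectivity unchanged). Overall, the cross-section is a single solid region. Undo the 10° rotation: the query point maps to (0.631, 2.427) in the un-rotated model frame. The nearest boundary edge runs (0.00, 3.17)→(1.21, 2.93); distance from the point to it = 0.60 mm. The point is inside the cross-section, 0.60 mm from the nearest boundary — within the 1.2 mm shell band (3 × 0.4).

shell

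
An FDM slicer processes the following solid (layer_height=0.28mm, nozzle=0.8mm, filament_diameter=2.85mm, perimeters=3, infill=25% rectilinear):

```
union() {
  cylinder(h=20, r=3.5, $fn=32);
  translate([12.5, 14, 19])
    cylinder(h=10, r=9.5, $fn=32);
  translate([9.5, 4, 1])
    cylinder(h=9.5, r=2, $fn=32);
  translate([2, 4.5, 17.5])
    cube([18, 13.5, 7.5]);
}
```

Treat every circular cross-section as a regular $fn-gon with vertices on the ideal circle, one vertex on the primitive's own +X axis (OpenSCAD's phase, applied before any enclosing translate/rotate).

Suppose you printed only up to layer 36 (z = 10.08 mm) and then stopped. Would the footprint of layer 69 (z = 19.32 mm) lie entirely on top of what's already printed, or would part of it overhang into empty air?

Compare the two slices. At z = 10.08: the r=3.5 cylinder gives a regular 32-gon of circumradius 3.5 (constant along its height) (area = (32/2)·3.500²·sin(360°/32) = 38.24 mm²); the cylinder at (12.5, 14) is not intersected at this z (z outside [19, 29]); the cylinder at (9.5, 4): section is a regular 32-gon, circumradius r=2 (area = (32/2)·2.000²·sin(360°/32) = 12.49 mm²); the cube at (2, 4.5) does not reach this height (z outside [17.5, 25]); Merging all regions: the 2 present regions are separate (no shared area or edge), so areas and boundary lengths simply add and each stays a separate island — area = 50.72 mm². At z = 19.32: the r=3.5 cylinder contributes a regular 32-gon of circumradius 3.5 (area = (32/2)·3.500²·sin(360°/32) = 38.24 mm²); the r=9.5 cylinder at (12.5, 14) gives a regular 32-gon of circumradius 9.5 (constant along its height) (area = (32/2)·9.500²·sin(360°/32) = 281.71 mm²); the cylinder at (9.5, 4) is not intersected at this z (z outside [1, 10.5]); the cube at (2, 4.5) (footprint 18×13.5) is included at this height (area 243.00 mm²); Merging all regions: the regions partially overlap — summed areas 562.95 mm² minus the doubly-counted overlap 199.81 mm² gives 363.14 mm² — area = 363.14 mm². Checking containment: at z = 19.32 the cross-section extends beyond the z = 10.08 cross-section by about 320.63 mm².

part overhangs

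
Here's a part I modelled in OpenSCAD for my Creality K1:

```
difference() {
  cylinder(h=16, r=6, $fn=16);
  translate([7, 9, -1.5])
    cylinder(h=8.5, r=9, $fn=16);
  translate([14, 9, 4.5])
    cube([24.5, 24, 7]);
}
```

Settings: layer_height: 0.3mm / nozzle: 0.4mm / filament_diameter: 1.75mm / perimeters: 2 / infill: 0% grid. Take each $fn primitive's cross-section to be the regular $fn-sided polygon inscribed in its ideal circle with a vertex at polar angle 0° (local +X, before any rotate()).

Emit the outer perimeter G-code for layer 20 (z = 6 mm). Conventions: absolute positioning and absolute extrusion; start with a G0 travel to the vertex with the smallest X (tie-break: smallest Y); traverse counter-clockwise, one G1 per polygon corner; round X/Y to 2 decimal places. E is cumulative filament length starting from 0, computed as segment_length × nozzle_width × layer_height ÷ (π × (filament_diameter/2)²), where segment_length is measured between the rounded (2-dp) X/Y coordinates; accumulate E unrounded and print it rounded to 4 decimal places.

At z = 6 mm: the r=6 cylinder contributes a regular 16-gon of circumradius 6; the r=9 cylinder at (7, 9) contributes a regular 16-gon of circumradius 9; the cube at (14, 9) is present — its section is the full 24.5×24 rectangle; Taking the first minus the rest: starting from the r=6 cylinder, the r=9 cylinder at (7, 9) partially overlaps it — only the 21.36 mm² overlap (of its 247.98 mm²) is removed, clipping the outline; the 24.5×24 cube at (14, 9) misses the remaining region (no effect) — 1 connected region. The outline is a single polygon with 17 vertices. Extrusion per mm of travel: 0.4 × 0.3 / (π × 0.875²) = 0.049890. Accumulating E over each segment gives final E = 1.8243.

G0 X-6.00 Y0.00 Z6.00
G1 X-5.54 Y-2.30 E0.1170
G1 X-4.24 Y-4.24 E0.2335
G1 X-2.30 Y-5.54 E0.3500
G1 X0.00 Y-6.00 E0.4671
G1 X2.30 Y-5.54 E0.5841
G1 X4.24 Y-4.24 E0.7006
G1 X5.54 Y-2.30 E0.8171
G1 X6.00 Y0.00 E0.9341
G1 X5.96 Y0.21 E0.9448
G1 X3.56 Y0.69 E1.0669
G1 X0.64 Y2.64 E1.2421
G1 X-1.31 Y5.56 E1.4172
G1 X-1.35 Y5.73 E1.4260
G1 X-2.30 Y5.54 E1.4743
G1 X-4.24 Y4.24 E1.5908
G1 X-5.54 Y2.30 E1.7073
G1 X-6.00 Y0.00 E1.8243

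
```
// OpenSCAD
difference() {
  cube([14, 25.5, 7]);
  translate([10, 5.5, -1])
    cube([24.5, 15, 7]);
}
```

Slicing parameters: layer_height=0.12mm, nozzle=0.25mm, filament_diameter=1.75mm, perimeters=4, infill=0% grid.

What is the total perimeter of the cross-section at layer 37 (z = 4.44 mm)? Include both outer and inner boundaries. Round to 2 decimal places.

87.00 mm

At z = 4.44 mm: the 14×25.5 cube contributes its full rectangle (perimeter 79.00 mm); the 24.5×15 cube at (10, 5.5) contributes its full rectangle (perimeter 79.00 mm); After the difference (first − rest): starting from the 14×25.5 cube, the 24.5×15 cube at (10, 5.5) partially overlaps it — only the 60.00 mm² overlap (of its 367.50 mm²) is removed, clipping the outline — boundary = 87.00 mm. Overall, the cross-section is a single solid region. Total boundary length (outer) = 87.00 mm.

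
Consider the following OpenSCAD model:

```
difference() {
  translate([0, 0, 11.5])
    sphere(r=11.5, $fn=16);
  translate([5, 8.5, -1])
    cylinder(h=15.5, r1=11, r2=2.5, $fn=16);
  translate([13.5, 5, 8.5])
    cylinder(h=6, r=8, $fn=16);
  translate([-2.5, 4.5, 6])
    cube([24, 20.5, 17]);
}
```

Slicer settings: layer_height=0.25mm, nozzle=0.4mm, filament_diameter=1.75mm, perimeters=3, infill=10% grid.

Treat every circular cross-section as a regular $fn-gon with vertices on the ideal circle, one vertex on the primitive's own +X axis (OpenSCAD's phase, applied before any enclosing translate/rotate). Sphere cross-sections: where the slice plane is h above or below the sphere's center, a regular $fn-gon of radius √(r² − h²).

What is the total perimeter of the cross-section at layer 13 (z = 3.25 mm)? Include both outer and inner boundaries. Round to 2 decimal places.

49.57 mm

At z = 3.25 mm: the sphere: section is a regular 16-gon, circumradius = √(r²−h²) = √(11.5²−8.25²) = 8.012 (perimeter = 2·16·8.012·sin(180°/16) = 50.02 mm); the cone at (5, 8.5) (r1=11→r2=2.5) has section circumradius 8.669 here — a regular 16-gon (perimeter = 2·16·8.669·sin(180°/16) = 54.12 mm); the cylinder at (13.5, 5) is not intersected at this z (z outside [8.5, 14.5]); the cube at (-2.5, 4.5) is absent (z outside [6, 23]); After the difference (first − rest): starting from the r=11.5 sphere, the cone at (5, 8.5) partially overlaps it — only the 60.76 mm² overlap (of its 230.09 mm²) is removed, clipping the outline — boundary = 49.57 mm. Overall, the cross-section is a single solid region. Total boundary length (outer) = 49.57 mm.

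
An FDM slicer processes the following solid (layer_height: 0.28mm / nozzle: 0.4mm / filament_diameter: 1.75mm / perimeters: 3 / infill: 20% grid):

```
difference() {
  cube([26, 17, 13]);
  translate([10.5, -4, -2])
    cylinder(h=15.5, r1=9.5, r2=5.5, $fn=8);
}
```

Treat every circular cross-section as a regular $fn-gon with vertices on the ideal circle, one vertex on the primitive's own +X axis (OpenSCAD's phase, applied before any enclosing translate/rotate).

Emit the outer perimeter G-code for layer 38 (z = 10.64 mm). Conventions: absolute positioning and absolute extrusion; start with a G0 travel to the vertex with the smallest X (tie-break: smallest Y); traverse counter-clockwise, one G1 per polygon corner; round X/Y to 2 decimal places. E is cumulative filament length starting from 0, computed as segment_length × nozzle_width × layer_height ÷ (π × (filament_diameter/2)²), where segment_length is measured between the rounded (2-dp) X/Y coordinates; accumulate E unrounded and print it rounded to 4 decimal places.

At z = 10.64 mm: the cube is present — its section is the full 26×17 rectangle; the cone at (10.5, -4) (r1=9.5→r2=5.5) has section circumradius 6.238 here — a regular 8-gon; Taking the first minus the rest: starting from the 26×17 cube, the cone at (10.5, -4) partially overlaps it — only the 11.75 mm² overlap (of its 110.06 mm²) is removed, clipping the outline — 1 connected region. The outline is a single polygon with 9 vertices. Extrusion per mm of travel: 0.4 × 0.28 / (π × 0.875²) = 0.046564. Accumulating E over each segment gives final E = 4.0640.

G0 X0.00 Y0.00 Z10.64
G1 X5.92 Y0.00 E0.2757
G1 X6.09 Y0.41 E0.2963
G1 X10.50 Y2.24 E0.5187
G1 X14.91 Y0.41 E0.7410
G1 X15.08 Y0.00 E0.7616
G1 X26.00 Y0.00 E1.2701
G1 X26.00 Y17.00 E2.0617
G1 X0.00 Y17.00 E3.2724
G1 X0.00 Y0.00 E4.0640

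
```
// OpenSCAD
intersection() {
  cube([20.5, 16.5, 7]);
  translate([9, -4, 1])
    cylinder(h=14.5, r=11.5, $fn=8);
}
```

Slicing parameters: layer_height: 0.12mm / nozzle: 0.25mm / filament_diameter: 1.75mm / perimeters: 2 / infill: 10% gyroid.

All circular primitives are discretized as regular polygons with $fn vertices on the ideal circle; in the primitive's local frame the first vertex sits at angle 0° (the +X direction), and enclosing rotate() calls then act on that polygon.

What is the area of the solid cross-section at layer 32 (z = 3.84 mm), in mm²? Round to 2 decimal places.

At z = 3.84 mm: the cube (footprint 20.5×16.5) is included at this height (area 338.25 mm²); the cylinder at (9, -4): section is a regular 8-gon, circumradius r=11.5 (area = (8/2)·11.500²·sin(360°/8) = 374.06 mm²); Keeping only the common overlap: the r=11.5 cylinder at (9, -4) partially overlaps the 20.5×16.5 cube; clipping to the common part keeps 100.80 mm² — area = 100.80 mm². Overall, the cross-section is a single solid region. Net area = 100.80 mm².

100.80 mm²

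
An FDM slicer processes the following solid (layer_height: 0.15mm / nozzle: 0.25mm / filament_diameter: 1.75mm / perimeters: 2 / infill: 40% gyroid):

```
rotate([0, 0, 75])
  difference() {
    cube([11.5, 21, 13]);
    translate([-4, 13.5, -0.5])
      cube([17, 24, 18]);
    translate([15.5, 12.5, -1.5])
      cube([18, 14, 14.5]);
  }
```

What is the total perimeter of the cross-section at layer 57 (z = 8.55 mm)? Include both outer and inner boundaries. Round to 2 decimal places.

At z = 8.55 mm: the cube (footprint 11.5×21) is included at this height (perimeter 65.00 mm); the cube at (-4, 13.5) (footprint 17×24) is included at this height (perimeter 82.00 mm); the cube at (15.5, 12.5) (footprint 18×14) is included at this height (perimeter 64.00 mm); Subtracting the remaining from the first: starting from the 11.5×21 cube, the 17×24 cube at (-4, 13.5) partially overlaps it — only the 86.25 mm² overlap (of its 408.00 mm²) is removed, clipping the outline; the 18×14 cube at (15.5, 12.5) misses the remaining region (no effect) — boundary = 50.00 mm; (whole slice rotated 75° about Z — lengths, areas and connectivity unchanged). Overall, the cross-section is a single solid region. Total boundary length (outer) = 50.00 mm.

50.00 mm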